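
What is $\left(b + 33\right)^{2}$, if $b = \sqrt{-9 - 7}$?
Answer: $1073 + 264 i \approx 1073.0 + 264.0 i$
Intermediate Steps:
$b = 4 i$ ($b = \sqrt{-16} = 4 i \approx 4.0 i$)
$\left(b + 33\right)^{2} = \left(4 i + 33\right)^{2} = \left(33 + 4 i\right)^{2}$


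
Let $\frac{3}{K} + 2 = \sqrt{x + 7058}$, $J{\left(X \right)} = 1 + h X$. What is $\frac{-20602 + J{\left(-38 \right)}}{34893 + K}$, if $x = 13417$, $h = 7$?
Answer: $- \frac{709770743143}{1186851523866} + \frac{14905 \sqrt{91}}{395617174622} \approx -0.59803$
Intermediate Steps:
$J{\left(X \right)} = 1 + 7 X$
$K = \frac{3}{-2 + 15 \sqrt{91}}$ ($K = \frac{3}{-2 + \sqrt{13417 + 7058}} = \frac{3}{-2 + \sqrt{20475}} = \frac{3}{-2 + 15 \sqrt{91}} \approx 0.021263$)
$\frac{-20602 + J{\left(-38 \right)}}{34893 + K} = \frac{-20602 + \left(1 + 7 \left(-38\right)\right)}{34893 + \left(\frac{6}{20471} + \frac{45 \sqrt{91}}{20471}\right)} = \frac{-20602 + \left(1 - 266\right)}{\frac{714294609}{20471} + \frac{45 \sqrt{91}}{20471}} = \frac{-20602 - 265}{\frac{714294609}{20471} + \frac{45 \sqrt{91}}{20471}} = - \frac{20867}{\frac{714294609}{20471} + \frac{45 \sqrt{91}}{20471}}$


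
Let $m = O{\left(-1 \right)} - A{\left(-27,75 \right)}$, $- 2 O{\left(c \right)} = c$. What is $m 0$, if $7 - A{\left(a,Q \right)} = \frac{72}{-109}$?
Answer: $0$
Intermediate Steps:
$A{\left(a,Q \right)} = \frac{835}{109}$ ($A{\left(a,Q \right)} = 7 - \frac{72}{-109} = 7 - 72 \left(- \frac{1}{109}\right) = 7 - - \frac{72}{109} = 7 + \frac{72}{109} = \frac{835}{109}$)
$O{\left(c \right)} = - \frac{c}{2}$
$m = - \frac{1561}{218}$ ($m = \left(- \frac{1}{2}\right) \left(-1\right) - \frac{835}{109} = \frac{1}{2} - \frac{835}{109} = - \frac{1561}{218} \approx -7.1606$)
$m 0 = \left(- \frac{1561}{218}\right) 0 = 0$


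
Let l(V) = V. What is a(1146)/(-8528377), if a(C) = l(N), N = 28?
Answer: -28/8528377 ≈ -3.2832e-6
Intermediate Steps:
a(C) = 28
a(1146)/(-8528377) = 28/(-8528377) = 28*(-1/8528377) = -28/8528377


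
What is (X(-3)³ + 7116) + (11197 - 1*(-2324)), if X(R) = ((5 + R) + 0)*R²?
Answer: 26469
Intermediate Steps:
X(R) = R²*(5 + R) (X(R) = (5 + R)*R² = R²*(5 + R))
(X(-3)³ + 7116) + (11197 - 1*(-2324)) = (((-3)²*(5 - 3))³ + 7116) + (11197 - 1*(-2324)) = ((9*2)³ + 7116) + (11197 + 2324) = (18³ + 7116) + 13521 = (5832 + 7116) + 13521 = 12948 + 13521 = 26469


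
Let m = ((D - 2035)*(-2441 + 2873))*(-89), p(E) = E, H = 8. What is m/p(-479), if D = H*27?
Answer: -69936912/479 ≈ -1.4601e+5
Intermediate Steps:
D = 216 (D = 8*27 = 216)
m = 69936912 (m = ((216 - 2035)*(-2441 + 2873))*(-89) = -1819*432*(-89) = -785808*(-89) = 69936912)
m/p(-479) = 69936912/(-479) = 69936912*(-1/479) = -69936912/479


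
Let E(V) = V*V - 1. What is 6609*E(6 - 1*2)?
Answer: 99135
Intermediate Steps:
E(V) = -1 + V² (E(V) = V² - 1 = -1 + V²)
6609*E(6 - 1*2) = 6609*(-1 + (6 - 1*2)²) = 6609*(-1 + (6 - 2)²) = 6609*(-1 + 4²) = 6609*(-1 + 16) = 6609*15 = 99135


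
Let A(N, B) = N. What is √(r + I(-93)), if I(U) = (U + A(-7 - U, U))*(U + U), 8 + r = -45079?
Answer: 3*I*√4865 ≈ 209.25*I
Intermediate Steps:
r = -45087 (r = -8 - 45079 = -45087)
I(U) = -14*U (I(U) = (U + (-7 - U))*(U + U) = -14*U)
√(r + I(-93)) = √(-45087 - 14*(-93)) = √(-45087 + 1302) = √(-43785) = 3*I*√4865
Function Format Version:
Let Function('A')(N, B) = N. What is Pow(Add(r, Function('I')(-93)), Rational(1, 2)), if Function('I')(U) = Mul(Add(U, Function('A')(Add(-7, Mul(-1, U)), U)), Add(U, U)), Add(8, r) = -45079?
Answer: Mul(3, I, Pow(4865, Rational(1, 2))) ≈ Mul(209.25, I)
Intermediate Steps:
r = -45087 (r = Add(-8, -45079) = -45087)
Function('I')(U) = Mul(-14, U) (Function('I')(U) = Mul(Add(U, Add(-7, Mul(-1, U))), Add(U, U)) = Mul(-7, Mul(2, U)) = Mul(-14, U))
Pow(Add(r, Function('I')(-93)), Rational(1, 2)) = Pow(Add(-45087, Mul(-14, -93)), Rational(1, 2)) = Pow(Add(-45087, 1302), Rational(1, 2)) = Pow(-43785, Rational(1, 2)) = Mul(3, I, Pow(4865, Rational(1, 2)))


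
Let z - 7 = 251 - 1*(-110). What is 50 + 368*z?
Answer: 135474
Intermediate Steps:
z = 368 (z = 7 + (251 - 1*(-110)) = 7 + (251 + 110) = 7 + 361 = 368)
50 + 368*z = 50 + 368*368 = 50 + 135424 = 135474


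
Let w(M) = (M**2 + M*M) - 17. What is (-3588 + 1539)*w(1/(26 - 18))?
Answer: 1112607/32 ≈ 34769.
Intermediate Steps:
w(M) = -17 + 2*M**2 (w(M) = (M**2 + M**2) - 17 = 2*M**2 - 17 = -17 + 2*M**2)
(-3588 + 1539)*w(1/(26 - 18)) = (-3588 + 1539)*(-17 + 2*(1/(26 - 18))**2) = -2049*(-17 + 2*(1/8)**2) = -2049*(-17 + 2*(1/64)) = -2049*(-17 + 1/32) = -2049*(-543/32) = 1112607/32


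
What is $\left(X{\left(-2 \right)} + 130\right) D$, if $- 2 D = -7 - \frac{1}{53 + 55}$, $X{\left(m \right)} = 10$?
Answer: $\frac{26495}{54} \approx 490.65$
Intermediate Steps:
$D = \frac{757}{216}$ ($D = - \frac{-7 - \frac{1}{53 + 55}}{2} = - \frac{-7 - \frac{1}{108}}{2} = \left(- \frac{1}{2}\right) \left(- \frac{757}{108}\right) = \frac{757}{216} \approx 3.5046$)
$\left(X{\left(-2 \right)} + 130\right) D = \left(10 + 130\right) \frac{757}{216} = 140 \cdot \frac{757}{216} = \frac{26495}{54}$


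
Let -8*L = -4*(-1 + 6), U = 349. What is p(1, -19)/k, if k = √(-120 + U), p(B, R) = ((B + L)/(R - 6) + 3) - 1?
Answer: 93*√229/11450 ≈ 0.12291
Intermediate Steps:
L = 5/2 (L = -(-1)*(-1 + 6)/2 = -(-1)*5/2 = -⅛*(-20) = 5/2 ≈ 2.5000)
p(B, R) = 2 + (5/2 + B)/(-6 + R) (p(B, R) = ((B + 5/2)/(R - 6) + 3) - 1 = ((5/2 + B)/(-6 + R) + 3) - 1 = (3 + (5/2 + B)/(-6 + R)) - 1 = 2 + (5/2 + B)/(-6 + R))
k = √229 (k = √(-120 + 349) = √229 ≈ 15.133)
p(1, -19)/k = ((-19/2 + 1 + 2*(-19))/(-6 - 19))/(√229) = ((-19/2 + 1 - 38)/(-25))*(√229/229) = (-1/25*(-93/2))*(√229/229) = 93*(√229/229)/50 = 93*√229/11450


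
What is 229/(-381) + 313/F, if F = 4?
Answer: 118337/1524 ≈ 77.649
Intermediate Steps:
229/(-381) + 313/F = 229/(-381) + 313/4 = 229*(-1/381) + 313*(¼) = -229/381 + 313/4 = 118337/1524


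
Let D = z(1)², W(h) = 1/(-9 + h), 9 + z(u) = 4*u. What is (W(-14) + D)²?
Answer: 329476/529 ≈ 622.83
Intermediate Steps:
z(u) = -9 + 4*u
D = 25 (D = (-9 + 4*1)² = (-9 + 4)² = (-5)² = 25)
(W(-14) + D)² = (1/(-9 - 14) + 25)² = (1/(-23) + 25)² = (-1/23 + 25)² = (574/23)² = 329476/529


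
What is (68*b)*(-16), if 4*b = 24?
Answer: -6528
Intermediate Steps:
b = 6 (b = (1/4)*24 = 6)
(68*b)*(-16) = (68*6)*(-16) = 408*(-16) = -6528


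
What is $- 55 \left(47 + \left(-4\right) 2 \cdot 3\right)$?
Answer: $-1265$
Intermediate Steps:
$- 55 \left(47 + \left(-4\right) 2 \cdot 3\right) = - 55 \left(47 - 24\right) = \left(-55\right) 23 = -1265$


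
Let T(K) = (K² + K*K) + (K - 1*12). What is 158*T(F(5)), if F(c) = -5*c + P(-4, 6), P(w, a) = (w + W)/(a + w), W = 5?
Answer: 183912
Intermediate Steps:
P(w, a) = (5 + w)/(a + w) (P(w, a) = (w + 5)/(a + w) = (5 + w)/(a + w))
F(c) = ½ - 5*c (F(c) = -5*c + (5 - 4)/(6 - 4) = -5*c + 1/2 = -5*c + (½)*1 = -5*c + ½ = ½ - 5*c)
T(K) = -12 + K + 2*K² (T(K) = (K² + K²) + (K - 12) = 2*K² + (-12 + K) = -12 + K + 2*K²)
158*T(F(5)) = 158*(-12 + (½ - 5*5) + 2*(½ - 5*5)²) = 158*(-12 + (½ - 25) + 2*(½ - 25)²) = 158*(-12 - 49/2 + 2*(-49/2)²) = 158*(-12 - 49/2 + 2*(2401/4)) = 158*(-12 - 49/2 + 2401/2) = 158*1164 = 183912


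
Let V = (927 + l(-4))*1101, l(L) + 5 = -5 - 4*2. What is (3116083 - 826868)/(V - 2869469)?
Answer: -457843/373732 ≈ -1.2251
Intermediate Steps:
l(L) = -18 (l(L) = -5 + (-5 - 4*2) = -5 + (-5 - 8) = -5 - 13 = -18)
V = 1000809 (V = (927 - 18)*1101 = 909*1101 = 1000809)
(3116083 - 826868)/(V - 2869469) = (3116083 - 826868)/(1000809 - 2869469) = 2289215/(-1868660) = 2289215*(-1/1868660) = -457843/373732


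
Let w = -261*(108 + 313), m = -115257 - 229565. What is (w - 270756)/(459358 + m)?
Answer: -380637/114536 ≈ -3.3233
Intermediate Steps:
m = -344822
w = -109881 (w = -261*421 = -109881)
(w - 270756)/(459358 + m) = (-109881 - 270756)/(459358 - 344822) = -380637/114536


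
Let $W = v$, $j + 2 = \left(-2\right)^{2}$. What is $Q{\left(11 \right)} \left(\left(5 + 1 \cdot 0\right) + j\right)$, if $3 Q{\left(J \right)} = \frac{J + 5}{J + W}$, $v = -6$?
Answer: $\frac{112}{15} \approx 7.4667$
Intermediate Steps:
$j = 2$ ($j = -2 + \left(-2\right)^{2} = -2 + 4 = 2$)
$W = -6$
$Q{\left(J \right)} = \frac{5 + J}{3 \left(-6 + J\right)}$ ($Q{\left(J \right)} = \frac{\left(J + 5\right) \frac{1}{J - 6}}{3} = \frac{\left(5 + J\right) \frac{1}{-6 + J}}{3} = \frac{\frac{1}{-6 + J} \left(5 + J\right)}{3} = \frac{5 + J}{3 \left(-6 + J\right)}$)
$Q{\left(11 \right)} \left(\left(5 + 1 \cdot 0\right) + j\right) = \frac{5 + 11}{3 \left(-6 + 11\right)} \left(\left(5 + 1 \cdot 0\right) + 2\right) = \frac{1}{3} \cdot \frac{1}{5} \cdot 16 \left(\left(5 + 0\right) + 2\right) = \frac{1}{3} \cdot \frac{1}{5} \cdot 16 \left(5 + 2\right) = \frac{16}{15} \cdot 7 = \frac{112}{15}$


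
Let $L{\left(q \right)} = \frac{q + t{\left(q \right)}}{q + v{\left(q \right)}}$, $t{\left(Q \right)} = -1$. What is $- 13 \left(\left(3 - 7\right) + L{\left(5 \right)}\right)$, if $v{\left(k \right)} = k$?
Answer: $\frac{234}{5} \approx 46.8$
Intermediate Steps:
$L{\left(q \right)} = \frac{-1 + q}{2 q}$ ($L{\left(q \right)} = \frac{q - 1}{q + q} = \frac{-1 + q}{2 q}$)
$- 13 \left(\left(3 - 7\right) + L{\left(5 \right)}\right) = - 13 \left(\left(3 - 7\right) + \frac{-1 + 5}{2 \cdot 5}\right) = - 13 \left(\left(3 - 7\right) + \frac{1}{2} \cdot \frac{1}{5} \cdot 4\right) = - 13 \left(-4 + \frac{2}{5}\right) = \left(-13\right) \left(- \frac{18}{5}\right) = \frac{234}{5}$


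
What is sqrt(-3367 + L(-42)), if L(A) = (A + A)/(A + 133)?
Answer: I*sqrt(569179)/13 ≈ 58.034*I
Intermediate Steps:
L(A) = 2*A/(133 + A) (L(A) = (2*A)/(133 + A) = 2*A/(133 + A))
sqrt(-3367 + L(-42)) = sqrt(-3367 + 2*(-42)/(133 - 42)) = sqrt(-3367 + 2*(-42)/91) = sqrt(-3367 + 2*(-42)*(1/91)) = sqrt(-3367 - 12/13) = sqrt(-43783/13) = I*sqrt(569179)/13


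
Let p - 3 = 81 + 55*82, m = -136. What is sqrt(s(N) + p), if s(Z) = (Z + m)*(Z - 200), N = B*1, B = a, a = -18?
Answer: sqrt(38166) ≈ 195.36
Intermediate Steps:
B = -18
N = -18 (N = -18*1 = -18)
s(Z) = (-200 + Z)*(-136 + Z) (s(Z) = (Z - 136)*(Z - 200) = (-136 + Z)*(-200 + Z) = (-200 + Z)*(-136 + Z))
p = 4594 (p = 3 + (81 + 55*82) = 3 + (81 + 4510) = 3 + 4591 = 4594)
sqrt(s(N) + p) = sqrt((27200 + (-18)**2 - 336*(-18)) + 4594) = sqrt((27200 + 324 + 6048) + 4594) = sqrt(33572 + 4594) = sqrt(38166)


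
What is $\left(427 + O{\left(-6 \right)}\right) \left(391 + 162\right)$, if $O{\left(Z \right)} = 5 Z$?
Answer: $219541$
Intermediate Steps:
$\left(427 + O{\left(-6 \right)}\right) \left(391 + 162\right) = \left(427 + 5 \left(-6\right)\right) \left(391 + 162\right) = \left(427 - 30\right) 553 = 397 \cdot 553 = 219541$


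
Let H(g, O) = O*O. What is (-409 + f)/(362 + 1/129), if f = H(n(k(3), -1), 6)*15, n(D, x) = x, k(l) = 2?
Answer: 16899/46699 ≈ 0.36187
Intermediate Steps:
H(g, O) = O**2
f = 540 (f = 6**2*15 = 36*15 = 540)
(-409 + f)/(362 + 1/129) = (-409 + 540)/(362 + 1/129) = 131/(362 + 1/129) = 131/(46699/129) = 131*(129/46699) = 16899/46699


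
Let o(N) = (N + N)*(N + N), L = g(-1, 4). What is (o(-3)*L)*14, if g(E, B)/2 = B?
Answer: 4032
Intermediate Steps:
g(E, B) = 2*B
L = 8 (L = 2*4 = 8)
o(N) = 4*N**2 (o(N) = (2*N)*(2*N) = 4*N**2)
(o(-3)*L)*14 = ((4*(-3)**2)*8)*14 = ((4*9)*8)*14 = (36*8)*14 = 288*14 = 4032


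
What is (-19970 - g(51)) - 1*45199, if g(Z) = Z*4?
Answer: -65373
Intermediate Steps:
g(Z) = 4*Z
(-19970 - g(51)) - 1*45199 = (-19970 - 4*51) - 1*45199 = (-19970 - 1*204) - 45199 = (-19970 - 204) - 45199 = -20174 - 45199 = -65373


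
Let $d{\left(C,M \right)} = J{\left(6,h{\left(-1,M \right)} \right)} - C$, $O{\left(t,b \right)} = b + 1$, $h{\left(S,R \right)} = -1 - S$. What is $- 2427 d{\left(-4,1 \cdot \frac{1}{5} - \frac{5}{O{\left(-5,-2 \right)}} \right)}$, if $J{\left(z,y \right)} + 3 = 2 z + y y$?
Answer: $-31551$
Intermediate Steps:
$J{\left(z,y \right)} = -3 + y^{2} + 2 z$ ($J{\left(z,y \right)} = -3 + \left(2 z + y y\right) = -3 + \left(2 z + y^{2}\right) = -3 + \left(y^{2} + 2 z\right) = -3 + y^{2} + 2 z$)
$O{\left(t,b \right)} = 1 + b$
$d{\left(C,M \right)} = 9 - C$ ($d{\left(C,M \right)} = \left(-3 + \left(-1 - -1\right)^{2} + 2 \cdot 6\right) - C = \left(-3 + \left(-1 + 1\right)^{2} + 12\right) - C = \left(-3 + 0^{2} + 12\right) - C = \left(-3 + 0 + 12\right) - C = 9 - C$)
$- 2427 d{\left(-4,1 \cdot \frac{1}{5} - \frac{5}{O{\left(-5,-2 \right)}} \right)} = - 2427 \left(9 - -4\right) = - 2427 \left(9 + 4\right) = \left(-2427\right) 13 = -31551$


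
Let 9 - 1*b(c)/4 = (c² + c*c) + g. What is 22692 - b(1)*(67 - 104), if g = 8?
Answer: 22544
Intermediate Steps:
b(c) = 4 - 8*c² (b(c) = 36 - 4*((c² + c*c) + 8) = 36 - 4*((c² + c²) + 8) = 36 - 4*(2*c² + 8) = 36 - 4*(8 + 2*c²) = 36 + (-32 - 8*c²) = 4 - 8*c²)
22692 - b(1)*(67 - 104) = 22692 - (4 - 8*1²)*(67 - 104) = 22692 - (4 - 8*1)*(-37) = 22692 - (4 - 8)*(-37) = 22692 - (-4)*(-37) = 22692 - 1*148 = 22692 - 148 = 22544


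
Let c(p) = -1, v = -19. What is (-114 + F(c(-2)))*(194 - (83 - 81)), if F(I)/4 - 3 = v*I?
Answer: -4992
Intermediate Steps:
F(I) = 12 - 76*I (F(I) = 12 + 4*(-19*I) = 12 - 76*I)
(-114 + F(c(-2)))*(194 - (83 - 81)) = (-114 + (12 - 76*(-1)))*(194 - (83 - 81)) = (-114 + (12 + 76))*(194 - 1*2) = (-114 + 88)*(194 - 2) = -26*192 = -4992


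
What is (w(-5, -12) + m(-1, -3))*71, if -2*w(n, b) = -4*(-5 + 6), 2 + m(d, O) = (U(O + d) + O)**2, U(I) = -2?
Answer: 1775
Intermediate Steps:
m(d, O) = -2 + (-2 + O)**2
w(n, b) = 2 (w(n, b) = -(-2)*(-5 + 6) = -(-2) = -1/2*(-4) = 2)
(w(-5, -12) + m(-1, -3))*71 = (2 + (-2 + (-2 - 3)**2))*71 = (2 + (-2 + (-5)**2))*71 = (2 + (-2 + 25))*71 = (2 + 23)*71 = 25*71 = 1775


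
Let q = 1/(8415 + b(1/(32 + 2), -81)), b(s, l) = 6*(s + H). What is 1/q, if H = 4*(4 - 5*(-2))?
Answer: 148770/17 ≈ 8751.2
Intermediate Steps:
H = 56 (H = 4*(4 + 10) = 4*14 = 56)
b(s, l) = 336 + 6*s (b(s, l) = 6*(s + 56) = 6*(56 + s) = 336 + 6*s)
q = 17/148770 (q = 1/(8415 + (336 + 6/(32 + 2))) = 1/(8415 + (336 + 6/34)) = 1/(8415 + (336 + 6*(1/34))) = 1/(8415 + (336 + 3/17)) = 1/(8415 + 5715/17) = 1/(148770/17) = 17/148770 ≈ 0.00011427)
1/q = 1/(17/148770) = 148770/17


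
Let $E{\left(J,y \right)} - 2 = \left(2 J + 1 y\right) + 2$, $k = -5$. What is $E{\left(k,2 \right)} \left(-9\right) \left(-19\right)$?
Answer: $-684$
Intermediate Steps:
$E{\left(J,y \right)} = 4 + y + 2 J$ ($E{\left(J,y \right)} = 2 + \left(\left(2 J + 1 y\right) + 2\right) = 2 + \left(\left(2 J + y\right) + 2\right) = 2 + \left(\left(y + 2 J\right) + 2\right) = 2 + \left(2 + y + 2 J\right) = 4 + y + 2 J$)
$E{\left(k,2 \right)} \left(-9\right) \left(-19\right) = \left(4 + 2 + 2 \left(-5\right)\right) \left(-9\right) \left(-19\right) = \left(4 + 2 - 10\right) \left(-9\right) \left(-19\right) = \left(-4\right) \left(-9\right) \left(-19\right) = 36 \left(-19\right) = -684$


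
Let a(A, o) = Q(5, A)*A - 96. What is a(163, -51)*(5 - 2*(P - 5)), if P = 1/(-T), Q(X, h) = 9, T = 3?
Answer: 21479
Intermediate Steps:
a(A, o) = -96 + 9*A (a(A, o) = 9*A - 96 = -96 + 9*A)
P = -⅓ (P = 1/(-1*3) = 1/(-3) = -⅓ ≈ -0.33333)
a(163, -51)*(5 - 2*(P - 5)) = (-96 + 9*163)*(5 - 2*(-⅓ - 5)) = (-96 + 1467)*(5 - 2*(-16/3)) = 1371*(5 + 32/3) = 1371*(47/3) = 21479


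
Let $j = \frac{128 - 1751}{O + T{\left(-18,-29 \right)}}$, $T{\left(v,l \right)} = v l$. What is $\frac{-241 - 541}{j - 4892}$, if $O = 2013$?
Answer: $\frac{38870}{243193} \approx 0.15983$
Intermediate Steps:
$T{\left(v,l \right)} = l v$
$j = - \frac{541}{845}$ ($j = \frac{128 - 1751}{2013 - -522} = - \frac{1623}{2013 + 522} = - \frac{1623}{2535} = \left(-1623\right) \frac{1}{2535} = - \frac{541}{845} \approx -0.64024$)
$\frac{-241 - 541}{j - 4892} = \frac{-241 - 541}{- \frac{541}{845} - 4892} = - \frac{782}{- \frac{4134281}{845}} = \left(-782\right) \left(- \frac{845}{4134281}\right) = \frac{38870}{243193}$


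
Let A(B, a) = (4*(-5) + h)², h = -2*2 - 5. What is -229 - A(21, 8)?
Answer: -1070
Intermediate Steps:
h = -9 (h = -4 - 5 = -9)
A(B, a) = 841 (A(B, a) = (4*(-5) - 9)² = (-20 - 9)² = (-29)² = 841)
-229 - A(21, 8) = -229 - 1*841 = -229 - 841 = -1070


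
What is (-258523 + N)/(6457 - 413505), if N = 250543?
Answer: 1995/101762 ≈ 0.019605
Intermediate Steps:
(-258523 + N)/(6457 - 413505) = (-258523 + 250543)/(6457 - 413505) = -7980/(-407048) = -7980*(-1/407048) = 1995/101762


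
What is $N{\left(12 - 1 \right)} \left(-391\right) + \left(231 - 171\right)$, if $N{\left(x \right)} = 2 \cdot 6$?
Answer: $-4632$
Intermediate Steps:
$N{\left(x \right)} = 12$
$N{\left(12 - 1 \right)} \left(-391\right) + \left(231 - 171\right) = 12 \left(-391\right) + \left(231 - 171\right) = -4692 + 60 = -4632$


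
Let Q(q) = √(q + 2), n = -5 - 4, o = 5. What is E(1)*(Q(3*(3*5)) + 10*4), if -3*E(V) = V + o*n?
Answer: 1760/3 + 44*√47/3 ≈ 687.22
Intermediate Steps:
n = -9
E(V) = 15 - V/3 (E(V) = -(V + 5*(-9))/3 = -(V - 45)/3 = -(-45 + V)/3 = 15 - V/3)
Q(q) = √(2 + q)
E(1)*(Q(3*(3*5)) + 10*4) = (15 - ⅓*1)*(√(2 + 3*(3*5)) + 10*4) = (15 - ⅓)*(√(2 + 3*15) + 40) = 44*(√(2 + 45) + 40)/3 = 44*(√47 + 40)/3 = 44*(40 + √47)/3 = 1760/3 + 44*√47/3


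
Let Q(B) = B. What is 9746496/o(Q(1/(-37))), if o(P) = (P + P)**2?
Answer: 3335738256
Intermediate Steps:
o(P) = 4*P**2 (o(P) = (2*P)**2 = 4*P**2)
9746496/o(Q(1/(-37))) = 9746496/((4*(1/(-37))**2)) = 9746496/((4*(-1/37)**2)) = 9746496/((4*(1/1369))) = 9746496/(4/1369) = 9746496*(1369/4) = 3335738256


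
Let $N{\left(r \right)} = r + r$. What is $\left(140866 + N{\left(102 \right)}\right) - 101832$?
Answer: $39238$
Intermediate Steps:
$N{\left(r \right)} = 2 r$
$\left(140866 + N{\left(102 \right)}\right) - 101832 = \left(140866 + 2 \cdot 102\right) - 101832 = \left(140866 + 204\right) - 101832 = 141070 - 101832 = 39238$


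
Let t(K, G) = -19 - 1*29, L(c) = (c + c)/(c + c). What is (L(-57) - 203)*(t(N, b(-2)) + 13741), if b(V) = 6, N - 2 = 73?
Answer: -2765986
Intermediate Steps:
N = 75 (N = 2 + 73 = 75)
L(c) = 1 (L(c) = (2*c)/((2*c)) = (2*c)*(1/(2*c)) = 1)
t(K, G) = -48 (t(K, G) = -19 - 29 = -48)
(L(-57) - 203)*(t(N, b(-2)) + 13741) = (1 - 203)*(-48 + 13741) = -202*13693 = -2765986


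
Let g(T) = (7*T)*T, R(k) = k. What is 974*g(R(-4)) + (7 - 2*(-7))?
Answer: 109109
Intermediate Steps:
g(T) = 7*T²
974*g(R(-4)) + (7 - 2*(-7)) = 974*(7*(-4)²) + (7 - 2*(-7)) = 974*(7*16) + (7 + 14) = 974*112 + 21 = 109088 + 21 = 109109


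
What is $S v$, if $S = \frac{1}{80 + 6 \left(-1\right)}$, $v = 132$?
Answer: $\frac{66}{37} \approx 1.7838$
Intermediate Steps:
$S = \frac{1}{74}$ ($S = \frac{1}{80 - 6} = \frac{1}{74} \approx 0.013514$)
$S v = \frac{1}{74} \cdot 132 = \frac{66}{37}$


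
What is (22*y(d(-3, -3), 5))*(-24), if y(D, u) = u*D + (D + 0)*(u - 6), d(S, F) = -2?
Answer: 4224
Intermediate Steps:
y(D, u) = D*u + D*(-6 + u)
(22*y(d(-3, -3), 5))*(-24) = (22*(2*(-2)*(-3 + 5)))*(-24) = (22*(2*(-2)*2))*(-24) = (22*(-8))*(-24) = -176*(-24) = 4224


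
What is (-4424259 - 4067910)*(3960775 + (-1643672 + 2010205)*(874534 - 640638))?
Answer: -728072401049960967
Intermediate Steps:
(-4424259 - 4067910)*(3960775 + (-1643672 + 2010205)*(874534 - 640638)) = -8492169*(3960775 + 366533*233896) = -8492169*(3960775 + 85730602568) = -8492169*85734563343 = -728072401049960967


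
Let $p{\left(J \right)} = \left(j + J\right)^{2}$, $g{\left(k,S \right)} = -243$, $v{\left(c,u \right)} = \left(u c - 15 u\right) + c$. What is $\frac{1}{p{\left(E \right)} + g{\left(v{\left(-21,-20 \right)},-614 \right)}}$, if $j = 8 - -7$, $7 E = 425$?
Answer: $\frac{49}{268993} \approx 0.00018216$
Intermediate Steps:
$E = \frac{425}{7}$ ($E = \frac{1}{7} \cdot 425 = \frac{425}{7} \approx 60.714$)
$j = 15$ ($j = 8 + 7 = 15$)
$v{\left(c,u \right)} = c - 15 u + c u$ ($v{\left(c,u \right)} = \left(c u - 15 u\right) + c = \left(- 15 u + c u\right) + c = c - 15 u + c u$)
$p{\left(J \right)} = \left(15 + J\right)^{2}$
$\frac{1}{p{\left(E \right)} + g{\left(v{\left(-21,-20 \right)},-614 \right)}} = \frac{1}{\left(15 + \frac{425}{7}\right)^{2} - 243} = \frac{1}{\left(\frac{530}{7}\right)^{2} - 243} = \frac{1}{\frac{280900}{49} - 243} = \frac{1}{\frac{268993}{49}} = \frac{49}{268993}$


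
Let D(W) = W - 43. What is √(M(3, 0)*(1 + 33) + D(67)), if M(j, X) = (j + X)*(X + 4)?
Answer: 12*√3 ≈ 20.785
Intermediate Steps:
M(j, X) = (4 + X)*(X + j) (M(j, X) = (X + j)*(4 + X) = (4 + X)*(X + j))
D(W) = -43 + W
√(M(3, 0)*(1 + 33) + D(67)) = √((0² + 4*0 + 4*3 + 0*3)*(1 + 33) + (-43 + 67)) = √((0 + 0 + 12 + 0)*34 + 24) = √(12*34 + 24) = √(408 + 24) = √432 = 12*√3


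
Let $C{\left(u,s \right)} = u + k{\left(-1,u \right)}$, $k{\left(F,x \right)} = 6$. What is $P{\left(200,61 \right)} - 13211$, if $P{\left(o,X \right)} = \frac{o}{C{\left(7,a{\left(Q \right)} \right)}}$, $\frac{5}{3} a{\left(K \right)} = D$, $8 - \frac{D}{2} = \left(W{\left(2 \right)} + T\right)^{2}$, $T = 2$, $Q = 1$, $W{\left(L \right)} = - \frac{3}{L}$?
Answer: $- \frac{171543}{13} \approx -13196.0$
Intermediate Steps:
$D = \frac{31}{2}$ ($D = 16 - 2 \left(- \frac{3}{2} + 2\right)^{2} = 16 - \frac{2}{4} = 16 - \frac{1}{2} = \frac{31}{2} \approx 15.5$)
$a{\left(K \right)} = \frac{93}{10}$ ($a{\left(K \right)} = \frac{3}{5} \cdot \frac{31}{2} = \frac{93}{10}$)
$C{\left(u,s \right)} = 6 + u$ ($C{\left(u,s \right)} = u + 6 = 6 + u$)
$P{\left(o,X \right)} = \frac{o}{13}$ ($P{\left(o,X \right)} = \frac{o}{6 + 7} = \frac{o}{13}$)
$P{\left(200,61 \right)} - 13211 = \frac{1}{13} \cdot 200 - 13211 = \frac{200}{13} - 13211 = - \frac{171543}{13}$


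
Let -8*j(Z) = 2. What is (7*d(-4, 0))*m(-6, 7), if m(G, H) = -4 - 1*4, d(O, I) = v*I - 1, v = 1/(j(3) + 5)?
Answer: 56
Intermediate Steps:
j(Z) = -1/4 (j(Z) = -1/8*2 = -1/4)
v = 4/19 (v = 1/(-1/4 + 5) = 1/(19/4) = 4/19 ≈ 0.21053)
d(O, I) = -1 + 4*I/19 (d(O, I) = 4*I/19 - 1 = -1 + 4*I/19)
m(G, H) = -8 (m(G, H) = -4 - 4 = -8)
(7*d(-4, 0))*m(-6, 7) = (7*(-1 + (4/19)*0))*(-8) = (7*(-1 + 0))*(-8) = (7*(-1))*(-8) = -7*(-8) = 56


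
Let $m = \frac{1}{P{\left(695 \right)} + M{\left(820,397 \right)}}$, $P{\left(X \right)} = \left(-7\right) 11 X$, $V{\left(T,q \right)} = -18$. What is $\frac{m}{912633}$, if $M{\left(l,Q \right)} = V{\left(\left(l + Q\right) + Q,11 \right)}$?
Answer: $- \frac{1}{48855982389} \approx -2.0468 \cdot 10^{-11}$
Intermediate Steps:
$M{\left(l,Q \right)} = -18$
$P{\left(X \right)} = - 77 X$
$m = - \frac{1}{53533}$ ($m = \frac{1}{\left(-77\right) 695 - 18} = \frac{1}{-53515 - 18} = \frac{1}{-53533} = - \frac{1}{53533} \approx -1.868 \cdot 10^{-5}$)
$\frac{m}{912633} = - \frac{1}{53533 \cdot 912633} = \left(- \frac{1}{53533}\right) \frac{1}{912633} = - \frac{1}{48855982389}$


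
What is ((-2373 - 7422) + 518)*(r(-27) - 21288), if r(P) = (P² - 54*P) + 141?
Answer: 175891920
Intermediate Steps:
r(P) = 141 + P² - 54*P
((-2373 - 7422) + 518)*(r(-27) - 21288) = ((-2373 - 7422) + 518)*((141 + (-27)² - 54*(-27)) - 21288) = (-9795 + 518)*((141 + 729 + 1458) - 21288) = -9277*(2328 - 21288) = -9277*(-18960) = 175891920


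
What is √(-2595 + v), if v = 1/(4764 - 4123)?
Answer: I*√1066235554/641 ≈ 50.941*I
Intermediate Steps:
v = 1/641 ≈ 0.0015601
√(-2595 + v) = √(-2595 + 1/641) = √(-1663394/641) = I*√1066235554/641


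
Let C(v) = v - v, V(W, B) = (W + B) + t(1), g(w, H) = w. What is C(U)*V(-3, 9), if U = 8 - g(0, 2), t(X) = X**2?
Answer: 0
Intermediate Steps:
V(W, B) = 1 + B + W (V(W, B) = (W + B) + 1**2 = (B + W) + 1 = 1 + B + W)
U = 8 (U = 8 - 1*0 = 8 + 0 = 8)
C(v) = 0
C(U)*V(-3, 9) = 0*(1 + 9 - 3) = 0*7 = 0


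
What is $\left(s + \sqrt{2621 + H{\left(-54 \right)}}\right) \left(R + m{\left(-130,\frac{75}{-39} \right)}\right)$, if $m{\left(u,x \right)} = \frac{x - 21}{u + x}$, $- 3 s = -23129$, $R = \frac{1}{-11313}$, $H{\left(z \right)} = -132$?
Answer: $\frac{77934530111}{58205385} + \frac{3369559 \sqrt{2489}}{19401795} \approx 1347.6$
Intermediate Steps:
$R = - \frac{1}{11313} \approx -8.8394 \cdot 10^{-5}$
$s = \frac{23129}{3}$ ($s = \left(- \frac{1}{3}\right) \left(-23129\right) = \frac{23129}{3} \approx 7709.7$)
$m{\left(u,x \right)} = \frac{-21 + x}{u + x}$
$\left(s + \sqrt{2621 + H{\left(-54 \right)}}\right) \left(R + m{\left(-130,\frac{75}{-39} \right)}\right) = \left(\frac{23129}{3} + \sqrt{2621 - 132}\right) \left(- \frac{1}{11313} + \frac{-21 + \frac{75}{-39}}{-130 + \frac{75}{-39}}\right) = \left(\frac{23129}{3} + \sqrt{2489}\right) \left(- \frac{1}{11313} + \frac{-21 + 75 \left(- \frac{1}{39}\right)}{-130 + 75 \left(- \frac{1}{39}\right)}\right) = \left(\frac{23129}{3} + \sqrt{2489}\right) \left(- \frac{1}{11313} + \frac{-21 - \frac{25}{13}}{-130 - \frac{25}{13}}\right) = \left(\frac{23129}{3} + \sqrt{2489}\right) \left(- \frac{1}{11313} + \frac{1}{- \frac{1715}{13}} \left(- \frac{298}{13}\right)\right) = \left(\frac{23129}{3} + \sqrt{2489}\right) \left(- \frac{1}{11313} - - \frac{298}{1715}\right) = \left(\frac{23129}{3} + \sqrt{2489}\right) \left(- \frac{1}{11313} + \frac{298}{1715}\right) = \left(\frac{23129}{3} + \sqrt{2489}\right) \frac{3369559}{19401795} = \frac{77934530111}{58205385} + \frac{3369559 \sqrt{2489}}{19401795}$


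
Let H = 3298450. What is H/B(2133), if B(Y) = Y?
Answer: 3298450/2133 ≈ 1546.4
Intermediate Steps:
H/B(2133) = 3298450/2133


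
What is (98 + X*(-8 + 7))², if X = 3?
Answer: 9025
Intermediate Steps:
(98 + X*(-8 + 7))² = (98 + 3*(-8 + 7))² = (98 + 3*(-1))² = (98 - 3)² = 95² = 9025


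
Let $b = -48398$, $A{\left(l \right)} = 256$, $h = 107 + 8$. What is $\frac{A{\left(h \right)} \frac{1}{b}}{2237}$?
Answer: $- \frac{128}{54133163} \approx -2.3645 \cdot 10^{-6}$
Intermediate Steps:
$h = 115$
$\frac{A{\left(h \right)} \frac{1}{b}}{2237} = \frac{256 \frac{1}{-48398}}{2237} = 256 \left(- \frac{1}{48398}\right) \frac{1}{2237} = \left(- \frac{128}{24199}\right) \frac{1}{2237} = - \frac{128}{54133163}$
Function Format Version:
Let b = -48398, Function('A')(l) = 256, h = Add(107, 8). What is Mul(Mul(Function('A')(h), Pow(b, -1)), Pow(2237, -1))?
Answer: Rational(-128, 54133163) ≈ -2.3645e-6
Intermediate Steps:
h = 115
Mul(Mul(Function('A')(h), Pow(b, -1)), Pow(2237, -1)) = Mul(Mul(256, Pow(-48398, -1)), Pow(2237, -1)) = Mul(Mul(256, Rational(-1, 48398)), Rational(1, 2237)) = Mul(Rational(-128, 24199), Rational(1, 2237)) = Rational(-128, 54133163)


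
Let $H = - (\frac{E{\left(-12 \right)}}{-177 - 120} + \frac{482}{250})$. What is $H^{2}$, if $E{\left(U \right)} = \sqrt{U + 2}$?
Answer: $\frac{5123110679}{1378265625} - \frac{482 i \sqrt{10}}{37125} \approx 3.7171 - 0.041056 i$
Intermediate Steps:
$E{\left(U \right)} = \sqrt{2 + U}$
$H = - \frac{241}{125} + \frac{i \sqrt{10}}{297}$ ($H = - (\frac{\sqrt{2 - 12}}{-177 - 120} + \frac{482}{250}) = - (\frac{\sqrt{-10}}{-297} + 482 \cdot \frac{1}{250}) = - (i \sqrt{10} \left(- \frac{1}{297}\right) + \frac{241}{125}) = - (- \frac{i \sqrt{10}}{297} + \frac{241}{125}) = - (\frac{241}{125} - \frac{i \sqrt{10}}{297}) = - \frac{241}{125} + \frac{i \sqrt{10}}{297} \approx -1.928 + 0.010647 i$)
$H^{2} = \left(- \frac{241}{125} + \frac{i \sqrt{10}}{297}\right)^{2}$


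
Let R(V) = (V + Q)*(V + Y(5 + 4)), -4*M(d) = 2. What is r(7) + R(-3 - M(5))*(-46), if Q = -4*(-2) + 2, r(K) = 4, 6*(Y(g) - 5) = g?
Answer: -1376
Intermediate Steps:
M(d) = -1/2 (M(d) = -1/4*2 = -1/2)
Y(g) = 5 + g/6
Q = 10 (Q = 8 + 2 = 10)
R(V) = (10 + V)*(13/2 + V) (R(V) = (V + 10)*(V + (5 + (5 + 4)/6)) = (10 + V)*(V + (5 + (1/6)*9)) = (10 + V)*(V + (5 + 3/2)) = (10 + V)*(V + 13/2) = (10 + V)*(13/2 + V))
r(7) + R(-3 - M(5))*(-46) = 4 + (65 + (-3 - 1*(-1/2))**2 + 33*(-3 - 1*(-1/2))/2)*(-46) = 4 + (65 + (-3 + 1/2)**2 + 33*(-3 + 1/2)/2)*(-46) = 4 + (65 + (-5/2)**2 + (33/2)*(-5/2))*(-46) = 4 + (65 + 25/4 - 165/4)*(-46) = 4 + 30*(-46) = 4 - 1380 = -1376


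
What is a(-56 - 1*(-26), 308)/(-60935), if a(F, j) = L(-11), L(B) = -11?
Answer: 11/60935 ≈ 0.00018052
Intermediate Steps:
a(F, j) = -11
a(-56 - 1*(-26), 308)/(-60935) = -11/(-60935) = -11*(-1/60935) = 11/60935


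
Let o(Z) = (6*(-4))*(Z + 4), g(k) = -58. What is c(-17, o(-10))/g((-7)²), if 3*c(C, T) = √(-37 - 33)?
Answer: -I*√70/174 ≈ -0.048084*I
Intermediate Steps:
o(Z) = -96 - 24*Z (o(Z) = -24*(4 + Z) = -96 - 24*Z)
c(C, T) = I*√70/3 (c(C, T) = √(-37 - 33)/3 = √(-70)/3 = (I*√70)/3 = I*√70/3)
c(-17, o(-10))/g((-7)²) = (I*√70/3)/(-58) = (I*√70/3)*(-1/58) = -I*√70/174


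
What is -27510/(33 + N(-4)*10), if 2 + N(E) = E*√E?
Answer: -357630/6569 - 2200800*I/6569 ≈ -54.442 - 335.03*I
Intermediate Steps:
N(E) = -2 + E^(3/2) (N(E) = -2 + E*√E = -2 + E^(3/2))
-27510/(33 + N(-4)*10) = -27510/(33 + (-2 + (-4)^(3/2))*10) = -27510/(33 + (-2 - 8*I)*10) = -27510/(33 + (-20 - 80*I)) = -27510*(13 + 80*I)/6569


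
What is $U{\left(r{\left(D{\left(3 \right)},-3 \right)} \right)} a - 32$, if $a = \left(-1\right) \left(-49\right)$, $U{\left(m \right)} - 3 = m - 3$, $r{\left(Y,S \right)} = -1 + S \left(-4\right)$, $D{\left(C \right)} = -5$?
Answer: $507$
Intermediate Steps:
$r{\left(Y,S \right)} = -1 - 4 S$
$U{\left(m \right)} = m$ ($U{\left(m \right)} = 3 + \left(m - 3\right) = 3 + \left(-3 + m\right) = m$)
$a = 49$
$U{\left(r{\left(D{\left(3 \right)},-3 \right)} \right)} a - 32 = \left(-1 - -12\right) 49 - 32 = \left(-1 + 12\right) 49 - 32 = 11 \cdot 49 - 32 = 539 - 32 = 507$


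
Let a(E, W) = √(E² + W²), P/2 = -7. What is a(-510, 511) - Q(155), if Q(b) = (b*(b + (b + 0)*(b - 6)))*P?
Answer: 50452500 + √521221 ≈ 5.0453e+7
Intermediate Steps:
P = -14 (P = 2*(-7) = -14)
Q(b) = -14*b*(b + b*(-6 + b)) (Q(b) = (b*(b + (b + 0)*(b - 6)))*(-14) = (b*(b + b*(-6 + b)))*(-14) = -14*b*(b + b*(-6 + b)))
a(-510, 511) - Q(155) = √((-510)² + 511²) - 14*155²*(5 - 1*155) = √(260100 + 261121) - 14*24025*(5 - 155) = √521221 - 14*24025*(-150) = √521221 - 1*(-50452500) = √521221 + 50452500 = 50452500 + √521221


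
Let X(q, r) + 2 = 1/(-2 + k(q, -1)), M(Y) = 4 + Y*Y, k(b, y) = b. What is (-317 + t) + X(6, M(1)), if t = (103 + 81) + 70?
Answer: -259/4 ≈ -64.750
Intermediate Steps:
M(Y) = 4 + Y²
X(q, r) = -2 + 1/(-2 + q)
t = 254 (t = 184 + 70 = 254)
(-317 + t) + X(6, M(1)) = (-317 + 254) + (5 - 2*6)/(-2 + 6) = -63 + (5 - 12)/4 = -63 + (¼)*(-7) = -63 - 7/4 = -259/4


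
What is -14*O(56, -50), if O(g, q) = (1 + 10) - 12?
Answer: 14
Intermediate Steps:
O(g, q) = -1 (O(g, q) = 11 - 12 = -1)
-14*O(56, -50) = -14*(-1) = 14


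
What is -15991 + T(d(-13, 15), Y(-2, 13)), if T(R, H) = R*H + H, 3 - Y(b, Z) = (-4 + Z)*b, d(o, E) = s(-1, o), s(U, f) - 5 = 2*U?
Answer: -15907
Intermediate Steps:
s(U, f) = 5 + 2*U
d(o, E) = 3 (d(o, E) = 5 + 2*(-1) = 5 - 2 = 3)
Y(b, Z) = 3 - b*(-4 + Z) (Y(b, Z) = 3 - (-4 + Z)*b = 3 - b*(-4 + Z))
T(R, H) = H + H*R (T(R, H) = H*R + H = H + H*R)
-15991 + T(d(-13, 15), Y(-2, 13)) = -15991 + (3 + 4*(-2) - 1*13*(-2))*(1 + 3) = -15991 + (3 - 8 + 26)*4 = -15991 + 21*4 = -15991 + 84 = -15907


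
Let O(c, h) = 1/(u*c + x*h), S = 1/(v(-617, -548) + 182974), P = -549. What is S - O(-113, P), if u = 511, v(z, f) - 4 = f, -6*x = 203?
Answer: 443197/14291018910 ≈ 3.1012e-5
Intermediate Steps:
x = -203/6 (x = -⅙*203 = -203/6 ≈ -33.833)
v(z, f) = 4 + f
S = 1/182430 (S = 1/((4 - 548) + 182974) = 1/(-544 + 182974) = 1/182430 ≈ 5.4816e-6)
O(c, h) = 1/(511*c - 203*h/6)
S - O(-113, P) = 1/182430 - 6/(7*(-29*(-549) + 438*(-113))) = 1/182430 - 6/(7*(15921 - 49494)) = 1/182430 - 6/(7*(-33573)) = 1/182430 - 6*(-1)/(7*33573) = 1/182430 - 1*(-2/78337) = 1/182430 + 2/78337 = 443197/14291018910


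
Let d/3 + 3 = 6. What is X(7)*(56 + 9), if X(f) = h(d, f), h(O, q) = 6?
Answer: 390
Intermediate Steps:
d = 9 (d = -9 + 3*6 = -9 + 18 = 9)
X(f) = 6
X(7)*(56 + 9) = 6*(56 + 9) = 6*65 = 390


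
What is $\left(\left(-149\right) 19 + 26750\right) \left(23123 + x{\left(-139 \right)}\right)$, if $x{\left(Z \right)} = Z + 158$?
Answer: $553533498$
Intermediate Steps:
$x{\left(Z \right)} = 158 + Z$
$\left(\left(-149\right) 19 + 26750\right) \left(23123 + x{\left(-139 \right)}\right) = \left(\left(-149\right) 19 + 26750\right) \left(23123 + \left(158 - 139\right)\right) = \left(-2831 + 26750\right) \left(23123 + 19\right) = 23919 \cdot 23142 = 553533498$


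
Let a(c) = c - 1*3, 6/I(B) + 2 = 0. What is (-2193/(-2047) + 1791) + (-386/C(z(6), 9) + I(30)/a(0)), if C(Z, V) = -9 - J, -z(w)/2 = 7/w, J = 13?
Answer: 40769658/22517 ≈ 1810.6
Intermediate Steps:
I(B) = -3 (I(B) = 6/(-2 + 0) = 6/(-2) = 6*(-1/2) = -3)
z(w) = -14/w
a(c) = -3 + c (a(c) = c - 3 = -3 + c)
C(Z, V) = -22 (C(Z, V) = -9 - 1*13 = -9 - 13 = -22)
(-2193/(-2047) + 1791) + (-386/C(z(6), 9) + I(30)/a(0)) = (-2193/(-2047) + 1791) + (-386/(-22) - 3/(-3 + 0)) = (-2193*(-1/2047) + 1791) + (-386*(-1/22) - 3/(-3)) = (2193/2047 + 1791) + (193/11 - 3*(-1/3)) = 3668370/2047 + (193/11 + 1) = 3668370/2047 + 204/11 = 40769658/22517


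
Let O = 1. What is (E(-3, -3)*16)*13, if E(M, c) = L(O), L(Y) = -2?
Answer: -416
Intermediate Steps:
E(M, c) = -2
(E(-3, -3)*16)*13 = -2*16*13 = -32*13 = -416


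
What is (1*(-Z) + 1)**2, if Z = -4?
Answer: 25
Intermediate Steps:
(1*(-Z) + 1)**2 = (1*(-1*(-4)) + 1)**2 = (1*4 + 1)**2 = (4 + 1)**2 = 5**2 = 25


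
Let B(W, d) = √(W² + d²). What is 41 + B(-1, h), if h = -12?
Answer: 41 + √145 ≈ 53.042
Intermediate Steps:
41 + B(-1, h) = 41 + √((-1)² + (-12)²) = 41 + √(1 + 144) = 41 + √145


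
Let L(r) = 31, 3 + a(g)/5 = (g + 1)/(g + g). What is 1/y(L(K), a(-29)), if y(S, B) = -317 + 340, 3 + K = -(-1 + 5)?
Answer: 1/23 ≈ 0.043478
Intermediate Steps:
a(g) = -15 + 5*(1 + g)/(2*g) (a(g) = -15 + 5*((g + 1)/(g + g)) = -15 + 5*((1 + g)/((2*g))) = -15 + 5*((1 + g)*(1/(2*g))) = -15 + 5*((1 + g)/(2*g)) = -15 + 5*(1 + g)/(2*g))
K = -7 (K = -3 - (-1 + 5) = -3 - 1*4 = -3 - 4 = -7)
y(S, B) = 23
1/y(L(K), a(-29)) = 1/23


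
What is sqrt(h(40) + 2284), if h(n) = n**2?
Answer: 2*sqrt(971) ≈ 62.322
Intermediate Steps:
sqrt(h(40) + 2284) = sqrt(40**2 + 2284) = sqrt(1600 + 2284) = sqrt(3884) = 2*sqrt(971)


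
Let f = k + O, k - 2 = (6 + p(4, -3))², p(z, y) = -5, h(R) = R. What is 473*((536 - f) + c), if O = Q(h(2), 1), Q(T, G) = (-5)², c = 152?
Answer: 312180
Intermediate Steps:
Q(T, G) = 25
k = 3 (k = 2 + (6 - 5)² = 2 + 1² = 2 + 1 = 3)
O = 25
f = 28 (f = 3 + 25 = 28)
473*((536 - f) + c) = 473*((536 - 1*28) + 152) = 473*((536 - 28) + 152) = 473*(508 + 152) = 473*660 = 312180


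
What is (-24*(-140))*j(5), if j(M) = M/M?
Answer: 3360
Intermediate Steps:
j(M) = 1
(-24*(-140))*j(5) = -24*(-140)*1 = 3360*1 = 3360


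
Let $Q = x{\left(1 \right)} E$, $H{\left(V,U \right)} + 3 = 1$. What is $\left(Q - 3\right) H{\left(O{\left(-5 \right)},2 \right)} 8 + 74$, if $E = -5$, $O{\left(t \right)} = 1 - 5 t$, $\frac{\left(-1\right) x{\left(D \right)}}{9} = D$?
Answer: $-598$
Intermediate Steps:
$x{\left(D \right)} = - 9 D$
$H{\left(V,U \right)} = -2$ ($H{\left(V,U \right)} = -3 + 1 = -2$)
$Q = 45$ ($Q = \left(-9\right) 1 \left(-5\right) = \left(-9\right) \left(-5\right) = 45$)
$\left(Q - 3\right) H{\left(O{\left(-5 \right)},2 \right)} 8 + 74 = \left(45 - 3\right) \left(-2\right) 8 + 74 = 42 \left(-2\right) 8 + 74 = \left(-84\right) 8 + 74 = -672 + 74 = -598$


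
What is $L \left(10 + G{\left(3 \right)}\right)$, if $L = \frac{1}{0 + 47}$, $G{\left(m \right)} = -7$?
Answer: $\frac{3}{47} \approx 0.06383$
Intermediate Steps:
$L = \frac{1}{47} \approx 0.021277$
$L \left(10 + G{\left(3 \right)}\right) = \frac{10 - 7}{47} = \frac{1}{47} \cdot 3 = \frac{3}{47}$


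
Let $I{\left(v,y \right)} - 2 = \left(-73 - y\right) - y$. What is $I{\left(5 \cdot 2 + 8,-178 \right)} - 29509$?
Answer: $-29224$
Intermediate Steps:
$I{\left(v,y \right)} = -71 - 2 y$ ($I{\left(v,y \right)} = 2 - \left(73 + 2 y\right) = -71 - 2 y$)
$I{\left(5 \cdot 2 + 8,-178 \right)} - 29509 = \left(-71 - -356\right) - 29509 = \left(-71 + 356\right) - 29509 = 285 - 29509 = -29224$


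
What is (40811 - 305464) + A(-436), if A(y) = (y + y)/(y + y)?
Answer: -264652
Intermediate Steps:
A(y) = 1 (A(y) = (2*y)/((2*y)) = (2*y)*(1/(2*y)) = 1)
(40811 - 305464) + A(-436) = (40811 - 305464) + 1 = -264653 + 1 = -264652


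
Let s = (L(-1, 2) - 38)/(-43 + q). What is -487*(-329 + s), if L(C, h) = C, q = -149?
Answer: 10247941/64 ≈ 1.6012e+5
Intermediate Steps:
s = 13/64 (s = (-1 - 38)/(-43 - 149) = -39/(-192) = -39*(-1/192) = 13/64 ≈ 0.20313)
-487*(-329 + s) = -487*(-329 + 13/64) = -487*(-21043/64) = 10247941/64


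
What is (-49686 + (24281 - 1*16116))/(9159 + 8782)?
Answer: -41521/17941 ≈ -2.3143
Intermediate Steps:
(-49686 + (24281 - 1*16116))/(9159 + 8782) = (-49686 + (24281 - 16116))/17941 = (-49686 + 8165)*(1/17941) = -41521*1/17941 = -41521/17941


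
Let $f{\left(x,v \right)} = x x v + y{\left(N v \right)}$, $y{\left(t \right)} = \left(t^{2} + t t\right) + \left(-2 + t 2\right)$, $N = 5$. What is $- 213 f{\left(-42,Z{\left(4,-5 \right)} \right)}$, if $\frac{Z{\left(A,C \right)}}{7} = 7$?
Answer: $-44085462$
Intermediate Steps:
$Z{\left(A,C \right)} = 49$ ($Z{\left(A,C \right)} = 7 \cdot 7 = 49$)
$y{\left(t \right)} = -2 + 2 t + 2 t^{2}$ ($y{\left(t \right)} = \left(t^{2} + t^{2}\right) + \left(-2 + 2 t\right) = 2 t^{2} + \left(-2 + 2 t\right) = -2 + 2 t + 2 t^{2}$)
$f{\left(x,v \right)} = -2 + 10 v + 50 v^{2} + v x^{2}$ ($f{\left(x,v \right)} = x x v + \left(-2 + 2 \cdot 5 v + 2 \left(5 v\right)^{2}\right) = x^{2} v + \left(-2 + 10 v + 2 \cdot 25 v^{2}\right) = v x^{2} + \left(-2 + 10 v + 50 v^{2}\right) = -2 + 10 v + 50 v^{2} + v x^{2}$)
$- 213 f{\left(-42,Z{\left(4,-5 \right)} \right)} = - 213 \left(-2 + 10 \cdot 49 + 50 \cdot 49^{2} + 49 \left(-42\right)^{2}\right) = - 213 \left(-2 + 490 + 50 \cdot 2401 + 49 \cdot 1764\right) = - 213 \left(-2 + 490 + 120050 + 86436\right) = \left(-213\right) 206974 = -44085462$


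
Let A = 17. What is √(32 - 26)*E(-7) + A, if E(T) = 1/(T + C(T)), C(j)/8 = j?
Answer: 17 - √6/63 ≈ 16.961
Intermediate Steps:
C(j) = 8*j
E(T) = 1/(9*T) (E(T) = 1/(T + 8*T) = 1/(9*T))
√(32 - 26)*E(-7) + A = √(32 - 26)*((⅑)/(-7)) + 17 = √6*((⅑)*(-⅐)) + 17 = √6*(-1/63) + 17 = -√6/63 + 17 = 17 - √6/63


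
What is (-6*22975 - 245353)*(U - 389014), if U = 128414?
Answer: 99862701800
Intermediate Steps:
(-6*22975 - 245353)*(U - 389014) = (-6*22975 - 245353)*(128414 - 389014) = (-137850 - 245353)*(-260600) = -383203*(-260600) = 99862701800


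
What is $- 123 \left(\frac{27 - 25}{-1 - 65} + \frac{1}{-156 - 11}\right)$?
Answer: $\frac{8200}{1837} \approx 4.4638$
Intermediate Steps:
$- 123 \left(\frac{27 - 25}{-1 - 65} + \frac{1}{-156 - 11}\right) = - 123 \left(\frac{2}{-66} + \frac{1}{-167}\right) = - 123 \left(2 \left(- \frac{1}{66}\right) - \frac{1}{167}\right) = - 123 \left(- \frac{1}{33} - \frac{1}{167}\right) = \left(-123\right) \left(- \frac{200}{5511}\right) = \frac{8200}{1837}$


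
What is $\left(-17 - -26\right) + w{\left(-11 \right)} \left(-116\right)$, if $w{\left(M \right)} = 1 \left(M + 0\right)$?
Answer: $1285$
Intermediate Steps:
$w{\left(M \right)} = M$ ($w{\left(M \right)} = 1 M = M$)
$\left(-17 - -26\right) + w{\left(-11 \right)} \left(-116\right) = \left(-17 - -26\right) - -1276 = \left(-17 + 26\right) + 1276 = 9 + 1276 = 1285$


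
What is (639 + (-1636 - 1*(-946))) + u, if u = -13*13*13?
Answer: -2248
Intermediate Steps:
u = -2197 (u = -169*13 = -2197)
(639 + (-1636 - 1*(-946))) + u = (639 + (-1636 - 1*(-946))) - 2197 = (639 + (-1636 + 946)) - 2197 = (639 - 690) - 2197 = -51 - 2197 = -2248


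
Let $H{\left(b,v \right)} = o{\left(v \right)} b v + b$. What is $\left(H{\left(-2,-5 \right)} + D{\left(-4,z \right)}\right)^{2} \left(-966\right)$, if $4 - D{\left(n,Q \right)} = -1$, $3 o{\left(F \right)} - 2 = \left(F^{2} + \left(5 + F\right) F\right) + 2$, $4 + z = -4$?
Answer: $- \frac{28787122}{3} \approx -9.5957 \cdot 10^{6}$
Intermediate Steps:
$z = -8$ ($z = -4 - 4 = -8$)
$o{\left(F \right)} = \frac{4}{3} + \frac{F^{2}}{3} + \frac{F \left(5 + F\right)}{3}$ ($o{\left(F \right)} = \frac{2}{3} + \frac{\left(F^{2} + \left(5 + F\right) F\right) + 2}{3} = \frac{2}{3} + \frac{\left(F^{2} + F \left(5 + F\right)\right) + 2}{3} = \frac{2}{3} + \frac{2 + F^{2} + F \left(5 + F\right)}{3} = \frac{2}{3} + \left(\frac{2}{3} + \frac{F^{2}}{3} + \frac{F \left(5 + F\right)}{3}\right) = \frac{4}{3} + \frac{F^{2}}{3} + \frac{F \left(5 + F\right)}{3}$)
$H{\left(b,v \right)} = b + b v \left(\frac{4}{3} + \frac{2 v^{2}}{3} + \frac{5 v}{3}\right)$ ($H{\left(b,v \right)} = \left(\frac{4}{3} + \frac{2 v^{2}}{3} + \frac{5 v}{3}\right) b v + b = b \left(\frac{4}{3} + \frac{2 v^{2}}{3} + \frac{5 v}{3}\right) v + b = b v \left(\frac{4}{3} + \frac{2 v^{2}}{3} + \frac{5 v}{3}\right) + b = b + b v \left(\frac{4}{3} + \frac{2 v^{2}}{3} + \frac{5 v}{3}\right)$)
$D{\left(n,Q \right)} = 5$ ($D{\left(n,Q \right)} = 4 - -1 = 4 + 1 = 5$)
$\left(H{\left(-2,-5 \right)} + D{\left(-4,z \right)}\right)^{2} \left(-966\right) = \left(\frac{1}{3} \left(-2\right) \left(3 - 5 \left(4 + 2 \left(-5\right)^{2} + 5 \left(-5\right)\right)\right) + 5\right)^{2} \left(-966\right) = \left(\frac{1}{3} \left(-2\right) \left(3 - 5 \left(4 + 2 \cdot 25 - 25\right)\right) + 5\right)^{2} \left(-966\right) = \left(\frac{1}{3} \left(-2\right) \left(3 - 5 \left(4 + 50 - 25\right)\right) + 5\right)^{2} \left(-966\right) = \left(\frac{1}{3} \left(-2\right) \left(3 - 145\right) + 5\right)^{2} \left(-966\right) = \left(\frac{1}{3} \left(-2\right) \left(-142\right) + 5\right)^{2} \left(-966\right) = \left(\frac{284}{3} + 5\right)^{2} \left(-966\right) = \left(\frac{299}{3}\right)^{2} \left(-966\right) = \frac{89401}{9} \left(-966\right) = - \frac{28787122}{3}$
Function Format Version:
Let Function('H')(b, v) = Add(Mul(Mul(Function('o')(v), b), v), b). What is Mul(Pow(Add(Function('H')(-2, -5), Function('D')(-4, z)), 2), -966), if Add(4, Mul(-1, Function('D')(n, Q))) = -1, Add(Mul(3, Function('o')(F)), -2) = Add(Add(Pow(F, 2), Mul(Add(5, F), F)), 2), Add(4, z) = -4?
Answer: Rational(-28787122, 3) ≈ -9.5957e+6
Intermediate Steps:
z = -8 (z = Add(-4, -4) = -8)
Function('o')(F) = Add(Rational(4, 3), Mul(Rational(1, 3), Pow(F, 2)), Mul(Rational(1, 3), F, Add(5, F))) (Function('o')(F) = Add(Rational(2, 3), Mul(Rational(1, 3), Add(Add(Pow(F, 2), Mul(Add(5, F), F)), 2))) = Add(Rational(2, 3), Mul(Rational(1, 3), Add(Add(Pow(F, 2), Mul(F, Add(5, F))), 2))) = Add(Rational(2, 3), Mul(Rational(1, 3), Add(2, Pow(F, 2), Mul(F, Add(5, F))))) = Add(Rational(2, 3), Add(Rational(2, 3), Mul(Rational(1, 3), Pow(F, 2)), Mul(Rational(1, 3), F, Add(5, F)))) = Add(Rational(4, 3), Mul(Rational(1, 3), Pow(F, 2)), Mul(Rational(1, 3), F, Add(5, F))))
Function('H')(b, v) = Add(b, Mul(b, v, Add(Rational(4, 3), Mul(Rational(2, 3), Pow(v, 2)), Mul(Rational(5, 3), v)))) (Function('H')(b, v) = Add(Mul(Mul(Add(Rational(4, 3), Mul(Rational(2, 3), Pow(v, 2)), Mul(Rational(5, 3), v)), b), v), b) = Add(Mul(Mul(b, Add(Rational(4, 3), Mul(Rational(2, 3), Pow(v, 2)), Mul(Rational(5, 3), v))), v), b) = Add(Mul(b, v, Add(Rational(4, 3), Mul(Rational(2, 3), Pow(v, 2)), Mul(Rational(5, 3), v))), b) = Add(b, Mul(b, v, Add(Rational(4, 3), Mul(Rational(2, 3), Pow(v, 2)), Mul(Rational(5, 3), v)))))
Function('D')(n, Q) = 5 (Function('D')(n, Q) = Add(4, Mul(-1, -1)) = Add(4, 1) = 5)
Mul(Pow(Add(Function('H')(-2, -5), Function('D')(-4, z)), 2), -966) = Mul(Pow(Add(Mul(Rational(1, 3), -2, Add(3, Mul(-5, Add(4, Mul(2, Pow(-5, 2)), Mul(5, -5))))), 5), 2), -966) = Mul(Pow(Add(Mul(Rational(1, 3), -2, Add(3, Mul(-5, Add(4, Mul(2, 25), -25)))), 5), 2), -966) = Mul(Pow(Add(Mul(Rational(1, 3), -2, Add(3, Mul(-5, Add(4, 50, -25)))), 5), 2), -966) = Mul(Pow(Add(Mul(Rational(1, 3), -2, Add(3, Mul(-5, 29))), 5), 2), -966) = Mul(Pow(Add(Mul(Rational(1, 3), -2, Add(3, -145)), 5), 2), -966) = Mul(Pow(Add(Mul(Rational(1, 3), -2, -142), 5), 2), -966) = Mul(Pow(Add(Rational(284, 3), 5), 2), -966) = Mul(Pow(Rational(299, 3), 2), -966) = Mul(Rational(89401, 9), -966) = Rational(-28787122, 3)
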